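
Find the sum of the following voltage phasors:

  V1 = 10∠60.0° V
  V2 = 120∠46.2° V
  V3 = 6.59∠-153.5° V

Step 1 — Convert each phasor to rectangular form:
  V1 = 10·(cos(60.0°) + j·sin(60.0°)) = 5 + j8.66 V
  V2 = 120·(cos(46.2°) + j·sin(46.2°)) = 83.06 + j86.61 V
  V3 = 6.59·(cos(-153.5°) + j·sin(-153.5°)) = -5.898 - j2.94 V
Step 2 — Sum components: V_total = 82.16 + j92.33 V.
Step 3 — Convert to polar: |V_total| = 123.6 V, ∠V_total = 48.3°.

V_total = 123.6∠48.3° V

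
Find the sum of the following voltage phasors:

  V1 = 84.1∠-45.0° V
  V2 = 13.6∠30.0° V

Step 1 — Convert each phasor to rectangular form:
  V1 = 84.1·(cos(-45.0°) + j·sin(-45.0°)) = 59.47 - j59.47 V
  V2 = 13.6·(cos(30.0°) + j·sin(30.0°)) = 11.78 + j6.8 V
Step 2 — Sum components: V_total = 71.25 - j52.67 V.
Step 3 — Convert to polar: |V_total| = 88.6 V, ∠V_total = -36.5°.

V_total = 88.6∠-36.5° V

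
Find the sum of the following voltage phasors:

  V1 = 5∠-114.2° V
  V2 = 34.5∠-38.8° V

Step 1 — Convert each phasor to rectangular form:
  V1 = 5·(cos(-114.2°) + j·sin(-114.2°)) = -2.05 - j4.561 V
  V2 = 34.5·(cos(-38.8°) + j·sin(-38.8°)) = 26.89 - j21.62 V
Step 2 — Sum components: V_total = 24.84 - j26.18 V.
Step 3 — Convert to polar: |V_total| = 36.09 V, ∠V_total = -46.5°.

V_total = 36.09∠-46.5° V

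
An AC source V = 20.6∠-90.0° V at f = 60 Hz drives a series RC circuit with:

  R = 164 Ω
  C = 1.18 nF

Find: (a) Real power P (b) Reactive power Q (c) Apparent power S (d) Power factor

Step 1 — Angular frequency: ω = 2π·f = 2π·60 = 377 rad/s.
Step 2 — Component impedances:
  R: Z = R = 164 Ω
  C: Z = 1/(jωC) = -j/(ω·C) = 0 - j2.248e+06 Ω
Step 3 — Series combination: Z_total = R + C = 164 - j2.248e+06 Ω = 2.248e+06∠-90.0° Ω.
Step 4 — Source phasor: V = 20.6∠-90.0° V = 0 - j20.6 V.
Step 5 — Current: I = V / Z = 9.164e-06 - j6.686e-10 A = 9.164e-06∠-0.0° A.
Step 6 — Complex power: S = V·I* = 1.377e-08 - j0.0001888 VA.
Step 7 — Real power: P = Re(S) = 1.377e-08 W.
Step 8 — Reactive power: Q = Im(S) = -0.0001888 VAR.
Step 9 — Apparent power: |S| = 0.0001888 VA.
Step 10 — Power factor: PF = P/|S| = 7.296e-05 (leading).

(a) P = 1.377e-08 W  (b) Q = -0.0001888 VAR  (c) S = 0.0001888 VA  (d) PF = 7.296e-05 (leading)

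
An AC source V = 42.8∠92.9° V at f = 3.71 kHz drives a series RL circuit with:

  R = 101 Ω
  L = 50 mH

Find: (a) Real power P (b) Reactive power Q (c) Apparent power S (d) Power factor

Step 1 — Angular frequency: ω = 2π·f = 2π·3710 = 2.331e+04 rad/s.
Step 2 — Component impedances:
  R: Z = R = 101 Ω
  L: Z = jωL = j·2.331e+04·0.05 = 0 + j1166 Ω
Step 3 — Series combination: Z_total = R + L = 101 + j1166 Ω = 1170∠85.0° Ω.
Step 4 — Source phasor: V = 42.8∠92.9° V = -2.165 + j42.75 V.
Step 5 — Current: I = V / Z = 0.03624 + j0.004998 A = 0.03658∠7.9° A.
Step 6 — Complex power: S = V·I* = 0.1352 + j1.56 VA.
Step 7 — Real power: P = Re(S) = 0.1352 W.
Step 8 — Reactive power: Q = Im(S) = 1.56 VAR.
Step 9 — Apparent power: |S| = 1.566 VA.
Step 10 — Power factor: PF = P/|S| = 0.08633 (lagging).

(a) P = 0.1352 W  (b) Q = 1.56 VAR  (c) S = 1.566 VA  (d) PF = 0.08633 (lagging)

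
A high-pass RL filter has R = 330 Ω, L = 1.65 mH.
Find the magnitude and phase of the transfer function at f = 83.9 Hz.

Step 1 — Angular frequency: ω = 2π·83.9 = 527.2 rad/s.
Step 2 — Transfer function: H(jω) = jωL/(R + jωL).
Step 3 — Numerator jωL = j·0.8698; denominator R + jωL = 330 + j0.8698.
Step 4 — H = 6.947e-06 + j0.002636.
Step 5 — Magnitude: |H| = 0.002636 (-51.6 dB); phase: φ = 89.8°.

|H| = 0.002636 (-51.6 dB), φ = 89.8°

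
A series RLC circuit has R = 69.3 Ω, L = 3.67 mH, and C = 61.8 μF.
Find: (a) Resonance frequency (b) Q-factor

Step 1 — Resonance condition Im(Z)=0 gives ω₀ = 1/√(LC).
Step 2 — ω₀ = 1/√(0.00367·6.18e-05) = 2100 rad/s.
Step 3 — f₀ = ω₀/(2π) = 334.2 Hz.
Step 4 — Series Q: Q = ω₀L/R = 2100·0.00367/69.3 = 0.1112.

(a) f₀ = 334.2 Hz  (b) Q = 0.1112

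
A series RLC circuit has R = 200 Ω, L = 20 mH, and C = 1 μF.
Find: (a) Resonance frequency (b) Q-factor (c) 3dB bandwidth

Step 1 — Resonance condition Im(Z)=0 gives ω₀ = 1/√(LC).
Step 2 — ω₀ = 1/√(0.02·1e-06) = 7071 rad/s.
Step 3 — f₀ = ω₀/(2π) = 1125 Hz.
Step 4 — Series Q: Q = ω₀L/R = 7071·0.02/200 = 0.7071.
Step 5 — 3dB bandwidth: Δω = ω₀/Q = 1e+04 rad/s; BW = Δω/(2π) = 1592 Hz.

(a) f₀ = 1125 Hz  (b) Q = 0.7071  (c) BW = 1592 Hz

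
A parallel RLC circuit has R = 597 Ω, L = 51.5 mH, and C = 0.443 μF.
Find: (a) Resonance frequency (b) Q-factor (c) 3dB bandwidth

Step 1 — Resonance: ω₀ = 1/√(LC) = 1/√(0.0515·4.43e-07) = 6621 rad/s.
Step 2 — f₀ = ω₀/(2π) = 1054 Hz.
Step 3 — Parallel Q: Q = R/(ω₀L) = 597/(6621·0.0515) = 1.751.
Step 4 — Bandwidth: Δω = ω₀/Q = 3781 rad/s; BW = Δω/(2π) = 601.8 Hz.

(a) f₀ = 1054 Hz  (b) Q = 1.751  (c) BW = 601.8 Hz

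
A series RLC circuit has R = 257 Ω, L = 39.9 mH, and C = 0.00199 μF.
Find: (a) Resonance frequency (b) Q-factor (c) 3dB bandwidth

Step 1 — Resonance: ω₀ = 1/√(LC) = 1/√(0.0399·1.99e-09) = 1.122e+05 rad/s.
Step 2 — f₀ = ω₀/(2π) = 1.786e+04 Hz.
Step 3 — Series Q: Q = ω₀L/R = 1.122e+05·0.0399/257 = 17.42.
Step 4 — Bandwidth: Δω = ω₀/Q = 6441 rad/s; BW = Δω/(2π) = 1025 Hz.

(a) f₀ = 1.786e+04 Hz  (b) Q = 17.42  (c) BW = 1025 Hz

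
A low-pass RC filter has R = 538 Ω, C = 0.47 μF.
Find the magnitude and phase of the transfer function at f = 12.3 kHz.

Step 1 — Angular frequency: ω = 2π·1.23e+04 = 7.728e+04 rad/s.
Step 2 — Transfer function: H(jω) = 1/(1 + jωRC).
Step 3 — Denominator: 1 + jωRC = 1 + j·7.728e+04·538·4.7e-07 = 1 + j19.54.
Step 4 — H = 0.002612 - j0.05104.
Step 5 — Magnitude: |H| = 0.05111 (-25.8 dB); phase: φ = -87.1°.

|H| = 0.05111 (-25.8 dB), φ = -87.1°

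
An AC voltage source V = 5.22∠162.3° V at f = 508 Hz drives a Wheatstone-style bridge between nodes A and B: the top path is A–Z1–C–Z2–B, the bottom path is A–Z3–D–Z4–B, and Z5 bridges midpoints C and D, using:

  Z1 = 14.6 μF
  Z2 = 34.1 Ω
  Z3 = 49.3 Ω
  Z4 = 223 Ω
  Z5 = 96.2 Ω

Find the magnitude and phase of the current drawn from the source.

Step 1 — Angular frequency: ω = 2π·f = 2π·508 = 3192 rad/s.
Step 2 — Component impedances:
  Z1: Z = 1/(jωC) = -j/(ω·C) = 0 - j21.46 Ω
  Z2: Z = R = 34.1 Ω
  Z3: Z = R = 49.3 Ω
  Z4: Z = R = 223 Ω
  Z5: Z = R = 96.2 Ω
Step 3 — Bridge requires nodal analysis (the Z5 bridge couples midpoints C and D, so the two paths cannot be reduced to a simple series/parallel combination). Setting node B to ground and injecting 1 A at node A, the 3-node admittance system at A, C, D solves to V_A = Z_AB = 33.27 - j17.68 Ω = 37.67∠-28.0° Ω.
Step 4 — Source phasor: V = 5.22∠162.3° V = -4.973 + j1.587 V.
Step 5 — Ohm's law: I = V / Z_total = (-4.973 + j1.587) / (33.27 - j17.68) = -0.1363 - j0.02474 A.
Step 6 — Convert to polar: |I| = 0.1386 A, ∠I = -169.7°.

I = 0.1386∠-169.7° A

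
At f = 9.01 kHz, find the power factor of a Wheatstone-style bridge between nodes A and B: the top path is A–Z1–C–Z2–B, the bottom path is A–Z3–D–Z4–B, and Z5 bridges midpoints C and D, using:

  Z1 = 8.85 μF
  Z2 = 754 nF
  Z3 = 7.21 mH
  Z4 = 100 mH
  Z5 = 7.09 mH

Step 1 — Angular frequency: ω = 2π·f = 2π·9010 = 5.661e+04 rad/s.
Step 2 — Component impedances:
  Z1: Z = 1/(jωC) = -j/(ω·C) = 0 - j1.996 Ω
  Z2: Z = 1/(jωC) = -j/(ω·C) = 0 - j23.43 Ω
  Z3: Z = jωL = j·5.661e+04·0.00721 = 0 + j408.2 Ω
  Z4: Z = jωL = j·5.661e+04·0.1 = 0 + j5661 Ω
  Z5: Z = jωL = j·5.661e+04·0.00709 = 0 + j401.4 Ω
Step 3 — Bridge requires nodal analysis (the Z5 bridge couples midpoints C and D, so the two paths cannot be reduced to a simple series/parallel combination). Setting node B to ground and injecting 1 A at node A, the 3-node admittance system at A, C, D solves to V_A = Z_AB = 0 - j25.53 Ω = 25.53∠-90.0° Ω.
Step 4 — Power factor: PF = cos(φ) = Re(Z)/|Z| = -0/25.53 = -0.
Step 5 — Type: Im(Z) = -25.53 ⇒ leading (phase φ = -90.0°).

PF = -0 (leading, φ = -90.0°)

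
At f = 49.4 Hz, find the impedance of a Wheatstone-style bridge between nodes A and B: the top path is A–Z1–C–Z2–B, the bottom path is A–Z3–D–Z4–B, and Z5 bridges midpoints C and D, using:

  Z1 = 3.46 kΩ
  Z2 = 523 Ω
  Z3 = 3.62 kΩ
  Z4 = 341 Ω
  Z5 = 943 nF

Step 1 — Angular frequency: ω = 2π·f = 2π·49.4 = 310.4 rad/s.
Step 2 — Component impedances:
  Z1: Z = R = 3460 Ω
  Z2: Z = R = 523 Ω
  Z3: Z = R = 3620 Ω
  Z4: Z = R = 341 Ω
  Z5: Z = 1/(jωC) = -j/(ω·C) = 0 - j3417 Ω
Step 3 — Bridge requires nodal analysis (the Z5 bridge couples midpoints C and D, so the two paths cannot be reduced to a simple series/parallel combination). Setting node B to ground and injecting 1 A at node A, the 3-node admittance system at A, C, D solves to V_A = Z_AB = 1985 - j2.246 Ω = 1985∠-0.1° Ω.

Z = 1985 - j2.246 Ω = 1985∠-0.1° Ω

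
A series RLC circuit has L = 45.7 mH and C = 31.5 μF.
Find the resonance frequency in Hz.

Step 1 — Resonance condition Im(Z)=0 gives ω₀ = 1/√(LC).
Step 2 — ω₀ = 1/√(0.0457·3.15e-05) = 833.5 rad/s.
Step 3 — f₀ = ω₀/(2π) = 132.6 Hz.

f₀ = 132.6 Hz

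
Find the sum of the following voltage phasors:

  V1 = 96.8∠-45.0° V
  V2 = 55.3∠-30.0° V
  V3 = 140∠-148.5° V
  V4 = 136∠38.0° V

Step 1 — Convert each phasor to rectangular form:
  V1 = 96.8·(cos(-45.0°) + j·sin(-45.0°)) = 68.45 - j68.45 V
  V2 = 55.3·(cos(-30.0°) + j·sin(-30.0°)) = 47.89 - j27.65 V
  V3 = 140·(cos(-148.5°) + j·sin(-148.5°)) = -119.4 - j73.15 V
  V4 = 136·(cos(38.0°) + j·sin(38.0°)) = 107.2 + j83.73 V
Step 2 — Sum components: V_total = 104.1 - j85.52 V.
Step 3 — Convert to polar: |V_total| = 134.8 V, ∠V_total = -39.4°.

V_total = 134.8∠-39.4° V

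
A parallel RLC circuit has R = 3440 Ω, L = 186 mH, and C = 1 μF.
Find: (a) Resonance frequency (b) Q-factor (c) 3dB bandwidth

Step 1 — Resonance: ω₀ = 1/√(LC) = 1/√(0.186·1e-06) = 2319 rad/s.
Step 2 — f₀ = ω₀/(2π) = 369 Hz.
Step 3 — Parallel Q: Q = R/(ω₀L) = 3440/(2319·0.186) = 7.976.
Step 4 — Bandwidth: Δω = ω₀/Q = 290.7 rad/s; BW = Δω/(2π) = 46.27 Hz.

(a) f₀ = 369 Hz  (b) Q = 7.976  (c) BW = 46.27 Hz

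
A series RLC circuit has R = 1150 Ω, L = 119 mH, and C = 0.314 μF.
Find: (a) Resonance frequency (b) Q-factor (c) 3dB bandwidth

Step 1 — Resonance condition Im(Z)=0 gives ω₀ = 1/√(LC).
Step 2 — ω₀ = 1/√(0.119·3.14e-07) = 5173 rad/s.
Step 3 — f₀ = ω₀/(2π) = 823.3 Hz.
Step 4 — Series Q: Q = ω₀L/R = 5173·0.119/1150 = 0.5353.
Step 5 — 3dB bandwidth: Δω = ω₀/Q = 9664 rad/s; BW = Δω/(2π) = 1538 Hz.

(a) f₀ = 823.3 Hz  (b) Q = 0.5353  (c) BW = 1538 Hz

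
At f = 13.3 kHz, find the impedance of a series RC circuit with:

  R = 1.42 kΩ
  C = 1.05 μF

Step 1 — Angular frequency: ω = 2π·f = 2π·1.33e+04 = 8.357e+04 rad/s.
Step 2 — Component impedances:
  R: Z = R = 1420 Ω
  C: Z = 1/(jωC) = -j/(ω·C) = 0 - j11.4 Ω
Step 3 — Series combination: Z_total = R + C = 1420 - j11.4 Ω = 1420∠-0.5° Ω.

Z = 1420 - j11.4 Ω = 1420∠-0.5° Ω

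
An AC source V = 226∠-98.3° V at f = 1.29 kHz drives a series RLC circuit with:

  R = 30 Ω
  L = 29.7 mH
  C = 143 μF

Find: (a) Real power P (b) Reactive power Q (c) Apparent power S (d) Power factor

Step 1 — Angular frequency: ω = 2π·f = 2π·1290 = 8105 rad/s.
Step 2 — Component impedances:
  R: Z = R = 30 Ω
  L: Z = jωL = j·8105·0.0297 = 0 + j240.7 Ω
  C: Z = 1/(jωC) = -j/(ω·C) = 0 - j0.8628 Ω
Step 3 — Series combination: Z_total = R + L + C = 30 + j239.9 Ω = 241.7∠82.9° Ω.
Step 4 — Source phasor: V = 226∠-98.3° V = -32.62 - j223.6 V.
Step 5 — Current: I = V / Z = -0.9347 + j0.01911 A = 0.9349∠178.8° A.
Step 6 — Complex power: S = V·I* = 26.22 + j209.7 VA.
Step 7 — Real power: P = Re(S) = 26.22 W.
Step 8 — Reactive power: Q = Im(S) = 209.7 VAR.
Step 9 — Apparent power: |S| = 211.3 VA.
Step 10 — Power factor: PF = P/|S| = 0.1241 (lagging).

(a) P = 26.22 W  (b) Q = 209.7 VAR  (c) S = 211.3 VA  (d) PF = 0.1241 (lagging)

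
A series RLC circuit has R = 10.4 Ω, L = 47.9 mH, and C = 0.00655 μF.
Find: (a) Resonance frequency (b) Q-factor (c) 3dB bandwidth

Step 1 — Resonance: ω₀ = 1/√(LC) = 1/√(0.0479·6.55e-09) = 5.646e+04 rad/s.
Step 2 — f₀ = ω₀/(2π) = 8985 Hz.
Step 3 — Series Q: Q = ω₀L/R = 5.646e+04·0.0479/10.4 = 260.
Step 4 — Bandwidth: Δω = ω₀/Q = 217.1 rad/s; BW = Δω/(2π) = 34.56 Hz.

(a) f₀ = 8985 Hz  (b) Q = 260  (c) BW = 34.56 Hz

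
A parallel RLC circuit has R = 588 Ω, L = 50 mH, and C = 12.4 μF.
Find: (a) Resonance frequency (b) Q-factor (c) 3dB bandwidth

Step 1 — Resonance: ω₀ = 1/√(LC) = 1/√(0.05·1.24e-05) = 1270 rad/s.
Step 2 — f₀ = ω₀/(2π) = 202.1 Hz.
Step 3 — Parallel Q: Q = R/(ω₀L) = 588/(1270·0.05) = 9.26.
Step 4 — Bandwidth: Δω = ω₀/Q = 137.2 rad/s; BW = Δω/(2π) = 21.83 Hz.

(a) f₀ = 202.1 Hz  (b) Q = 9.26  (c) BW = 21.83 Hz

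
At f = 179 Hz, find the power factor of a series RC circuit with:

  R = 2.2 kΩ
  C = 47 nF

Step 1 — Angular frequency: ω = 2π·f = 2π·179 = 1125 rad/s.
Step 2 — Component impedances:
  R: Z = R = 2200 Ω
  C: Z = 1/(jωC) = -j/(ω·C) = 0 - j1.892e+04 Ω
Step 3 — Series combination: Z_total = R + C = 2200 - j1.892e+04 Ω = 1.905e+04∠-83.4° Ω.
Step 4 — Power factor: PF = cos(φ) = Re(Z)/|Z| = 2200/1.905e+04 = 0.1155.
Step 5 — Type: Im(Z) = -1.892e+04 ⇒ leading (phase φ = -83.4°).

PF = 0.1155 (leading, φ = -83.4°)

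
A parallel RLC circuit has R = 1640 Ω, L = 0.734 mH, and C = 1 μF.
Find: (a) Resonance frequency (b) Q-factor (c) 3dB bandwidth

Step 1 — Resonance: ω₀ = 1/√(LC) = 1/√(0.000734·1e-06) = 3.691e+04 rad/s.
Step 2 — f₀ = ω₀/(2π) = 5875 Hz.
Step 3 — Parallel Q: Q = R/(ω₀L) = 1640/(3.691e+04·0.000734) = 60.53.
Step 4 — Bandwidth: Δω = ω₀/Q = 609.8 rad/s; BW = Δω/(2π) = 97.05 Hz.

(a) f₀ = 5875 Hz  (b) Q = 60.53  (c) BW = 97.05 Hz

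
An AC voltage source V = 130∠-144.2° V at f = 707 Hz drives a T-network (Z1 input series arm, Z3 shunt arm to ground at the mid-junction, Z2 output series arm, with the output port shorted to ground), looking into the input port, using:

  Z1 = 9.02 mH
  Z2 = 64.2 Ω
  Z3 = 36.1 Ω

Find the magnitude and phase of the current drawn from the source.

Step 1 — Angular frequency: ω = 2π·f = 2π·707 = 4442 rad/s.
Step 2 — Component impedances:
  Z1: Z = jωL = j·4442·0.00902 = 0 + j40.07 Ω
  Z2: Z = R = 64.2 Ω
  Z3: Z = R = 36.1 Ω
Step 3 — With the output port shorted to ground, the output series arm Z2 runs from the junction to ground; the shunt arm Z3 also runs from the junction to ground. They appear in parallel: Z3 || Z2 = 23.11 Ω.
Step 4 — Series with input arm Z1: Z_in = Z1 + (Z3 || Z2) = 23.11 + j40.07 Ω = 46.25∠60.0° Ω.
Step 5 — Source phasor: V = 130∠-144.2° V = -105.4 - j76.04 V.
Step 6 — Ohm's law: I = V / Z_total = (-105.4 - j76.04) / (23.11 + j40.07) = -2.563 + j1.153 A.
Step 7 — Convert to polar: |I| = 2.811 A, ∠I = 155.8°.

I = 2.811∠155.8° A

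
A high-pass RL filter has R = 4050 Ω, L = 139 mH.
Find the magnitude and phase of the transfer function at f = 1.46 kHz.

Step 1 — Angular frequency: ω = 2π·1460 = 9173 rad/s.
Step 2 — Transfer function: H(jω) = jωL/(R + jωL).
Step 3 — Numerator jωL = j·1275; denominator R + jωL = 4050 + j1275.
Step 4 — H = 0.09019 + j0.2864.
Step 5 — Magnitude: |H| = 0.3003 (-10.4 dB); phase: φ = 72.5°.

|H| = 0.3003 (-10.4 dB), φ = 72.5°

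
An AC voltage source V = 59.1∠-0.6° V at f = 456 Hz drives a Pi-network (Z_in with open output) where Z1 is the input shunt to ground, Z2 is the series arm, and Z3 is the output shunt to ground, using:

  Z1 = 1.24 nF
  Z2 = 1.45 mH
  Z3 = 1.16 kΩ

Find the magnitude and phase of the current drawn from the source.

Step 1 — Angular frequency: ω = 2π·f = 2π·456 = 2865 rad/s.
Step 2 — Component impedances:
  Z1: Z = 1/(jωC) = -j/(ω·C) = 0 - j2.815e+05 Ω
  Z2: Z = jωL = j·2865·0.00145 = 0 + j4.154 Ω
  Z3: Z = R = 1160 Ω
Step 3 — With open output, the series arm Z2 and the output shunt Z3 appear in series to ground: Z2 + Z3 = 1160 + j4.154 Ω.
Step 4 — Parallel with input shunt Z1: Z_in = Z1 || (Z2 + Z3) = 1160 - j0.6262 Ω = 1160∠-0.0° Ω.
Step 5 — Source phasor: V = 59.1∠-0.6° V = 59.1 - j0.6189 V.
Step 6 — Ohm's law: I = V / Z_total = (59.1 - j0.6189) / (1160 - j0.6262) = 0.05095 - j0.000506 A.
Step 7 — Convert to polar: |I| = 0.05095 A, ∠I = -0.6°.

I = 0.05095∠-0.6° A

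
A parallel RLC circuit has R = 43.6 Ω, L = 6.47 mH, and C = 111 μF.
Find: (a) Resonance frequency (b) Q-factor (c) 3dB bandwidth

Step 1 — Resonance: ω₀ = 1/√(LC) = 1/√(0.00647·0.000111) = 1180 rad/s.
Step 2 — f₀ = ω₀/(2π) = 187.8 Hz.
Step 3 — Parallel Q: Q = R/(ω₀L) = 43.6/(1180·0.00647) = 5.711.
Step 4 — Bandwidth: Δω = ω₀/Q = 206.6 rad/s; BW = Δω/(2π) = 32.89 Hz.

(a) f₀ = 187.8 Hz  (b) Q = 5.711  (c) BW = 32.89 Hz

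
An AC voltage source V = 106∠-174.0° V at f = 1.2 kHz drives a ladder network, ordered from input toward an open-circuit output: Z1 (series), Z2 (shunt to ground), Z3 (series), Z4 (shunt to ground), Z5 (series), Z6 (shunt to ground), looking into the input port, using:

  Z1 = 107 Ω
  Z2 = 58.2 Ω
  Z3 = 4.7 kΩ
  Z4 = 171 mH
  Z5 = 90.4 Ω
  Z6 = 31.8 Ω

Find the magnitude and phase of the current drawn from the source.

Step 1 — Angular frequency: ω = 2π·f = 2π·1200 = 7540 rad/s.
Step 2 — Component impedances:
  Z1: Z = R = 107 Ω
  Z2: Z = R = 58.2 Ω
  Z3: Z = R = 4700 Ω
  Z4: Z = jωL = j·7540·0.171 = 0 + j1289 Ω
  Z5: Z = R = 90.4 Ω
  Z6: Z = R = 31.8 Ω
Step 3 — Ladder network (open output): work backward from the far end, alternating series and parallel combinations. Z_in = 164.5 + j0.001633 Ω = 164.5∠0.0° Ω.
Step 4 — Source phasor: V = 106∠-174.0° V = -105.4 - j11.08 V.
Step 5 — Ohm's law: I = V / Z_total = (-105.4 - j11.08) / (164.5 + j0.001633) = -0.6408 - j0.06735 A.
Step 6 — Convert to polar: |I| = 0.6444 A, ∠I = -174.0°.

I = 0.6444∠-174.0° A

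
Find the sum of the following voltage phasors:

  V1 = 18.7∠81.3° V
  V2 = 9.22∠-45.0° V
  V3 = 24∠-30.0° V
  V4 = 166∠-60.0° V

Step 1 — Convert each phasor to rectangular form:
  V1 = 18.7·(cos(81.3°) + j·sin(81.3°)) = 2.829 + j18.48 V
  V2 = 9.22·(cos(-45.0°) + j·sin(-45.0°)) = 6.52 - j6.52 V
  V3 = 24·(cos(-30.0°) + j·sin(-30.0°)) = 20.78 - j12 V
  V4 = 166·(cos(-60.0°) + j·sin(-60.0°)) = 83 - j143.8 V
Step 2 — Sum components: V_total = 113.1 - j143.8 V.
Step 3 — Convert to polar: |V_total| = 183 V, ∠V_total = -51.8°.

V_total = 183∠-51.8° V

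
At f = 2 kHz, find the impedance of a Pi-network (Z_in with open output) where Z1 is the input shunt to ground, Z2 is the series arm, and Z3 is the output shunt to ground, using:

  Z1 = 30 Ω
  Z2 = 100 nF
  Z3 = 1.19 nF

Step 1 — Angular frequency: ω = 2π·f = 2π·2000 = 1.257e+04 rad/s.
Step 2 — Component impedances:
  Z1: Z = R = 30 Ω
  Z2: Z = 1/(jωC) = -j/(ω·C) = 0 - j795.8 Ω
  Z3: Z = 1/(jωC) = -j/(ω·C) = 0 - j6.687e+04 Ω
Step 3 — With open output, the series arm Z2 and the output shunt Z3 appear in series to ground: Z2 + Z3 = 0 - j6.767e+04 Ω.
Step 4 — Parallel with input shunt Z1: Z_in = Z1 || (Z2 + Z3) = 30 - j0.0133 Ω = 30∠-0.0° Ω.

Z = 30 - j0.0133 Ω = 30∠-0.0° Ω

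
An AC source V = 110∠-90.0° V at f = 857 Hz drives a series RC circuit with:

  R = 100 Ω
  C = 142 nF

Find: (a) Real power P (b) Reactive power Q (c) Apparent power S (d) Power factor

Step 1 — Angular frequency: ω = 2π·f = 2π·857 = 5385 rad/s.
Step 2 — Component impedances:
  R: Z = R = 100 Ω
  C: Z = 1/(jωC) = -j/(ω·C) = 0 - j1308 Ω
Step 3 — Series combination: Z_total = R + C = 100 - j1308 Ω = 1312∠-85.6° Ω.
Step 4 — Source phasor: V = 110∠-90.0° V = 0 - j110 V.
Step 5 — Current: I = V / Z = 0.08362 - j0.006394 A = 0.08386∠-4.4° A.
Step 6 — Complex power: S = V·I* = 0.7033 - j9.198 VA.
Step 7 — Real power: P = Re(S) = 0.7033 W.
Step 8 — Reactive power: Q = Im(S) = -9.198 VAR.
Step 9 — Apparent power: |S| = 9.225 VA.
Step 10 — Power factor: PF = P/|S| = 0.07624 (leading).

(a) P = 0.7033 W  (b) Q = -9.198 VAR  (c) S = 9.225 VA  (d) PF = 0.07624 (leading)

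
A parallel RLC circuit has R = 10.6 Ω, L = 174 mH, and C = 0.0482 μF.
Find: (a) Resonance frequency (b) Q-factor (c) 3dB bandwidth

Step 1 — Resonance: ω₀ = 1/√(LC) = 1/√(0.174·4.82e-08) = 1.092e+04 rad/s.
Step 2 — f₀ = ω₀/(2π) = 1738 Hz.
Step 3 — Parallel Q: Q = R/(ω₀L) = 10.6/(1.092e+04·0.174) = 0.005579.
Step 4 — Bandwidth: Δω = ω₀/Q = 1.957e+06 rad/s; BW = Δω/(2π) = 3.115e+05 Hz.

(a) f₀ = 1738 Hz  (b) Q = 0.005579  (c) BW = 3.115e+05 Hz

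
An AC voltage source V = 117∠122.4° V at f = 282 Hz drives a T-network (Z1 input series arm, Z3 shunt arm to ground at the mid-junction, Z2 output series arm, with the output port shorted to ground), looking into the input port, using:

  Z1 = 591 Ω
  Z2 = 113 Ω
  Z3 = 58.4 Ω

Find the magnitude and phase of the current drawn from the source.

Step 1 — Angular frequency: ω = 2π·f = 2π·282 = 1772 rad/s.
Step 2 — Component impedances:
  Z1: Z = R = 591 Ω
  Z2: Z = R = 113 Ω
  Z3: Z = R = 58.4 Ω
Step 3 — With the output port shorted to ground, the output series arm Z2 runs from the junction to ground; the shunt arm Z3 also runs from the junction to ground. They appear in parallel: Z3 || Z2 = 38.5 Ω.
Step 4 — Series with input arm Z1: Z_in = Z1 + (Z3 || Z2) = 629.5 Ω = 629.5∠0.0° Ω.
Step 5 — Source phasor: V = 117∠122.4° V = -62.69 + j98.79 V.
Step 6 — Ohm's law: I = V / Z_total = (-62.69 + j98.79) / (629.5) = -0.09959 + j0.1569 A.
Step 7 — Convert to polar: |I| = 0.1859 A, ∠I = 122.4°.

I = 0.1859∠122.4° A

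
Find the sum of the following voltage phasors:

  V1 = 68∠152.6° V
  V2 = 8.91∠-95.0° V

Step 1 — Convert each phasor to rectangular form:
  V1 = 68·(cos(152.6°) + j·sin(152.6°)) = -60.37 + j31.29 V
  V2 = 8.91·(cos(-95.0°) + j·sin(-95.0°)) = -0.7766 - j8.876 V
Step 2 — Sum components: V_total = -61.15 + j22.42 V.
Step 3 — Convert to polar: |V_total| = 65.13 V, ∠V_total = 159.9°.

V_total = 65.13∠159.9° V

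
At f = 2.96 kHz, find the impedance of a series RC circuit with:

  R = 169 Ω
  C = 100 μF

Step 1 — Angular frequency: ω = 2π·f = 2π·2960 = 1.86e+04 rad/s.
Step 2 — Component impedances:
  R: Z = R = 169 Ω
  C: Z = 1/(jωC) = -j/(ω·C) = 0 - j0.5377 Ω
Step 3 — Series combination: Z_total = R + C = 169 - j0.5377 Ω = 169∠-0.2° Ω.

Z = 169 - j0.5377 Ω = 169∠-0.2° Ω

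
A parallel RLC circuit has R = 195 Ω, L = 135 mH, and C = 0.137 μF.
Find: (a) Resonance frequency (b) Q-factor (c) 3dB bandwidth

Step 1 — Resonance: ω₀ = 1/√(LC) = 1/√(0.135·1.37e-07) = 7353 rad/s.
Step 2 — f₀ = ω₀/(2π) = 1170 Hz.
Step 3 — Parallel Q: Q = R/(ω₀L) = 195/(7353·0.135) = 0.1964.
Step 4 — Bandwidth: Δω = ω₀/Q = 3.743e+04 rad/s; BW = Δω/(2π) = 5958 Hz.

(a) f₀ = 1170 Hz  (b) Q = 0.1964  (c) BW = 5958 Hz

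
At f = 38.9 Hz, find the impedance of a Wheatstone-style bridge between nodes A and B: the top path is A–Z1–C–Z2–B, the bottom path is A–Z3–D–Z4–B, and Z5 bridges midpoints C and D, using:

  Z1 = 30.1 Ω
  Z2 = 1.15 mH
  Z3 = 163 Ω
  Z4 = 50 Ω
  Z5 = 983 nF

Step 1 — Angular frequency: ω = 2π·f = 2π·38.9 = 244.4 rad/s.
Step 2 — Component impedances:
  Z1: Z = R = 30.1 Ω
  Z2: Z = jωL = j·244.4·0.00115 = 0 + j0.2811 Ω
  Z3: Z = R = 163 Ω
  Z4: Z = R = 50 Ω
  Z5: Z = 1/(jωC) = -j/(ω·C) = 0 - j4162 Ω
Step 3 — Bridge requires nodal analysis (the Z5 bridge couples midpoints C and D, so the two paths cannot be reduced to a simple series/parallel combination). Setting node B to ground and injecting 1 A at node A, the 3-node admittance system at A, C, D solves to V_A = Z_AB = 26.37 + j0.2066 Ω = 26.37∠0.4° Ω.

Z = 26.37 + j0.2066 Ω = 26.37∠0.4° Ω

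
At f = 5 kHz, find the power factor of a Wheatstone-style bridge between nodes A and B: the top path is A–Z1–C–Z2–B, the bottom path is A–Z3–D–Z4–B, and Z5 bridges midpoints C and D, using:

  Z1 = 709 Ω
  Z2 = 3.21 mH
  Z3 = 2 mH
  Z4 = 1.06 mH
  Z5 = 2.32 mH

Step 1 — Angular frequency: ω = 2π·f = 2π·5000 = 3.142e+04 rad/s.
Step 2 — Component impedances:
  Z1: Z = R = 709 Ω
  Z2: Z = jωL = j·3.142e+04·0.00321 = 0 + j100.8 Ω
  Z3: Z = jωL = j·3.142e+04·0.002 = 0 + j62.83 Ω
  Z4: Z = jωL = j·3.142e+04·0.00106 = 0 + j33.3 Ω
  Z5: Z = jωL = j·3.142e+04·0.00232 = 0 + j72.88 Ω
Step 3 — Bridge requires nodal analysis (the Z5 bridge couples midpoints C and D, so the two paths cannot be reduced to a simple series/parallel combination). Setting node B to ground and injecting 1 A at node A, the 3-node admittance system at A, C, D solves to V_A = Z_AB = 7.655 + j89.59 Ω = 89.91∠85.1° Ω.
Step 4 — Power factor: PF = cos(φ) = Re(Z)/|Z| = 7.655/89.91 = 0.08514.
Step 5 — Type: Im(Z) = 89.59 ⇒ lagging (phase φ = 85.1°).

PF = 0.08514 (lagging, φ = 85.1°)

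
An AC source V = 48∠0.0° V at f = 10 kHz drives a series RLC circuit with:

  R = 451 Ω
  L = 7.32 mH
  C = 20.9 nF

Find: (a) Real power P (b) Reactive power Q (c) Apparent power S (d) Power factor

Step 1 — Angular frequency: ω = 2π·f = 2π·1e+04 = 6.283e+04 rad/s.
Step 2 — Component impedances:
  R: Z = R = 451 Ω
  L: Z = jωL = j·6.283e+04·0.00732 = 0 + j459.9 Ω
  C: Z = 1/(jωC) = -j/(ω·C) = 0 - j761.5 Ω
Step 3 — Series combination: Z_total = R + L + C = 451 - j301.6 Ω = 542.5∠-33.8° Ω.
Step 4 — Source phasor: V = 48∠0.0° V = 48 V.
Step 5 — Current: I = V / Z = 0.07355 + j0.04918 A = 0.08847∠33.8° A.
Step 6 — Complex power: S = V·I* = 3.53 - j2.361 VA.
Step 7 — Real power: P = Re(S) = 3.53 W.
Step 8 — Reactive power: Q = Im(S) = -2.361 VAR.
Step 9 — Apparent power: |S| = 4.247 VA.
Step 10 — Power factor: PF = P/|S| = 0.8313 (leading).

(a) P = 3.53 W  (b) Q = -2.361 VAR  (c) S = 4.247 VA  (d) PF = 0.8313 (leading)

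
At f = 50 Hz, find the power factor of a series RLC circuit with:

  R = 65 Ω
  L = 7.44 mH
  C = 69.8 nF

Step 1 — Angular frequency: ω = 2π·f = 2π·50 = 314.2 rad/s.
Step 2 — Component impedances:
  R: Z = R = 65 Ω
  L: Z = jωL = j·314.2·0.00744 = 0 + j2.337 Ω
  C: Z = 1/(jωC) = -j/(ω·C) = 0 - j4.56e+04 Ω
Step 3 — Series combination: Z_total = R + L + C = 65 - j4.56e+04 Ω = 4.56e+04∠-89.9° Ω.
Step 4 — Power factor: PF = cos(φ) = Re(Z)/|Z| = 65/4.56e+04 = 0.001425.
Step 5 — Type: Im(Z) = -4.56e+04 ⇒ leading (phase φ = -89.9°).

PF = 0.001425 (leading, φ = -89.9°)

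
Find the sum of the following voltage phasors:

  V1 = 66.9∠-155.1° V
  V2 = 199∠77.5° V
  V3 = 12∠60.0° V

Step 1 — Convert each phasor to rectangular form:
  V1 = 66.9·(cos(-155.1°) + j·sin(-155.1°)) = -60.68 - j28.17 V
  V2 = 199·(cos(77.5°) + j·sin(77.5°)) = 43.07 + j194.3 V
  V3 = 12·(cos(60.0°) + j·sin(60.0°)) = 6 + j10.39 V
Step 2 — Sum components: V_total = -11.61 + j176.5 V.
Step 3 — Convert to polar: |V_total| = 176.9 V, ∠V_total = 93.8°.

V_total = 176.9∠93.8° V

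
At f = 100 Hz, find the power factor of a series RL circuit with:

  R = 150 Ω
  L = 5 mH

Step 1 — Angular frequency: ω = 2π·f = 2π·100 = 628.3 rad/s.
Step 2 — Component impedances:
  R: Z = R = 150 Ω
  L: Z = jωL = j·628.3·0.005 = 0 + j3.142 Ω
Step 3 — Series combination: Z_total = R + L = 150 + j3.142 Ω = 150∠1.2° Ω.
Step 4 — Power factor: PF = cos(φ) = Re(Z)/|Z| = 150/150.03 = 0.9998.
Step 5 — Type: Im(Z) = 3.142 ⇒ lagging (phase φ = 1.2°).

PF = 0.9998 (lagging, φ = 1.2°)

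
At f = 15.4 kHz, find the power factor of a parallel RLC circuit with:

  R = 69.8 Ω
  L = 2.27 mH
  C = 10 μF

Step 1 — Angular frequency: ω = 2π·f = 2π·1.54e+04 = 9.676e+04 rad/s.
Step 2 — Component impedances:
  R: Z = R = 69.8 Ω
  L: Z = jωL = j·9.676e+04·0.00227 = 0 + j219.6 Ω
  C: Z = 1/(jωC) = -j/(ω·C) = 0 - j1.033 Ω
Step 3 — Parallel combination: 1/Z_total = 1/R + 1/L + 1/C; Z_total = 0.01544 - j1.038 Ω = 1.038∠-89.1° Ω.
Step 4 — Power factor: PF = cos(φ) = Re(Z)/|Z| = 0.01544/1.038 = 0.01487.
Step 5 — Type: Im(Z) = -1.038 ⇒ leading (phase φ = -89.1°).

PF = 0.01487 (leading, φ = -89.1°)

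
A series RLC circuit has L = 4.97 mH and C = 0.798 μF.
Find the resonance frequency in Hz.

Step 1 — Resonance condition Im(Z)=0 gives ω₀ = 1/√(LC).
Step 2 — ω₀ = 1/√(0.00497·7.98e-07) = 1.588e+04 rad/s.
Step 3 — f₀ = ω₀/(2π) = 2527 Hz.

f₀ = 2527 Hz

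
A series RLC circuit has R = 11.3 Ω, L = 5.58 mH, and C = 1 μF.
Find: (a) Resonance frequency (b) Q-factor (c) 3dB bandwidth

Step 1 — Resonance: ω₀ = 1/√(LC) = 1/√(0.00558·1e-06) = 1.339e+04 rad/s.
Step 2 — f₀ = ω₀/(2π) = 2131 Hz.
Step 3 — Series Q: Q = ω₀L/R = 1.339e+04·0.00558/11.3 = 6.611.
Step 4 — Bandwidth: Δω = ω₀/Q = 2025 rad/s; BW = Δω/(2π) = 322.3 Hz.

(a) f₀ = 2131 Hz  (b) Q = 6.611  (c) BW = 322.3 Hz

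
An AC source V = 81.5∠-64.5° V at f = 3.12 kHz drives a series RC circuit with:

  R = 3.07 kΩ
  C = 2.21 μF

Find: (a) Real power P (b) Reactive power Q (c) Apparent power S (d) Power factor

Step 1 — Angular frequency: ω = 2π·f = 2π·3120 = 1.96e+04 rad/s.
Step 2 — Component impedances:
  R: Z = R = 3070 Ω
  C: Z = 1/(jωC) = -j/(ω·C) = 0 - j23.08 Ω
Step 3 — Series combination: Z_total = R + C = 3070 - j23.08 Ω = 3070∠-0.4° Ω.
Step 4 — Source phasor: V = 81.5∠-64.5° V = 35.09 - j73.56 V.
Step 5 — Current: I = V / Z = 0.01161 - j0.02387 A = 0.02655∠-64.1° A.
Step 6 — Complex power: S = V·I* = 2.163 - j0.01627 VA.
Step 7 — Real power: P = Re(S) = 2.163 W.
Step 8 — Reactive power: Q = Im(S) = -0.01627 VAR.
Step 9 — Apparent power: |S| = 2.164 VA.
Step 10 — Power factor: PF = P/|S| = 1 (leading).

(a) P = 2.163 W  (b) Q = -0.01627 VAR  (c) S = 2.164 VA  (d) PF = 1 (leading)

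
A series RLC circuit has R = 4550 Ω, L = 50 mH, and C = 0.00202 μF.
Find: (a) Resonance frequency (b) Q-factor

Step 1 — Resonance condition Im(Z)=0 gives ω₀ = 1/√(LC).
Step 2 — ω₀ = 1/√(0.05·2.02e-09) = 9.95e+04 rad/s.
Step 3 — f₀ = ω₀/(2π) = 1.584e+04 Hz.
Step 4 — Series Q: Q = ω₀L/R = 9.95e+04·0.05/4550 = 1.093.

(a) f₀ = 1.584e+04 Hz  (b) Q = 1.093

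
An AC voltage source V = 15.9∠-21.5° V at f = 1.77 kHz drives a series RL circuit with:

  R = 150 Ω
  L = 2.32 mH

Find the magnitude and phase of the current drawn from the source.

Step 1 — Angular frequency: ω = 2π·f = 2π·1770 = 1.112e+04 rad/s.
Step 2 — Component impedances:
  R: Z = R = 150 Ω
  L: Z = jωL = j·1.112e+04·0.00232 = 0 + j25.8 Ω
Step 3 — Series combination: Z_total = R + L = 150 + j25.8 Ω = 152.2∠9.8° Ω.
Step 4 — Source phasor: V = 15.9∠-21.5° V = 14.79 - j5.827 V.
Step 5 — Ohm's law: I = V / Z_total = (14.79 - j5.827) / (150 + j25.8) = 0.0893 - j0.05421 A.
Step 6 — Convert to polar: |I| = 0.1045 A, ∠I = -31.3°.

I = 0.1045∠-31.3° A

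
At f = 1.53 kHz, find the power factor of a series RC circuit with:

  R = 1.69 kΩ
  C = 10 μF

Step 1 — Angular frequency: ω = 2π·f = 2π·1530 = 9613 rad/s.
Step 2 — Component impedances:
  R: Z = R = 1690 Ω
  C: Z = 1/(jωC) = -j/(ω·C) = 0 - j10.4 Ω
Step 3 — Series combination: Z_total = R + C = 1690 - j10.4 Ω = 1690∠-0.4° Ω.
Step 4 — Power factor: PF = cos(φ) = Re(Z)/|Z| = 1690/1690 = 1.
Step 5 — Type: Im(Z) = -10.4 ⇒ leading (phase φ = -0.4°).

PF = 1 (leading, φ = -0.4°)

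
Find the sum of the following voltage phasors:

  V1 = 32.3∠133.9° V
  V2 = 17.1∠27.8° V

Step 1 — Convert each phasor to rectangular form:
  V1 = 32.3·(cos(133.9°) + j·sin(133.9°)) = -22.4 + j23.27 V
  V2 = 17.1·(cos(27.8°) + j·sin(27.8°)) = 15.13 + j7.975 V
Step 2 — Sum components: V_total = -7.271 + j31.25 V.
Step 3 — Convert to polar: |V_total| = 32.08 V, ∠V_total = 103.1°.

V_total = 32.08∠103.1° V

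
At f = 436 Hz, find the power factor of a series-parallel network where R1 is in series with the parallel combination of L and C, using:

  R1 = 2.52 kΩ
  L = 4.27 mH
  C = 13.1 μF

Step 1 — Angular frequency: ω = 2π·f = 2π·436 = 2739 rad/s.
Step 2 — Component impedances:
  R1: Z = R = 2520 Ω
  L: Z = jωL = j·2739·0.00427 = 0 + j11.7 Ω
  C: Z = 1/(jωC) = -j/(ω·C) = 0 - j27.87 Ω
Step 3 — Parallel branch: L || C = 1/(1/L + 1/C) = 0 + j20.16 Ω.
Step 4 — Series with R1: Z_total = R1 + (L || C) = 2520 + j20.16 Ω = 2520∠0.5° Ω.
Step 5 — Power factor: PF = cos(φ) = Re(Z)/|Z| = 2520/2520 = 1.
Step 6 — Type: Im(Z) = 20.16 ⇒ lagging (phase φ = 0.5°).

PF = 1 (lagging, φ = 0.5°)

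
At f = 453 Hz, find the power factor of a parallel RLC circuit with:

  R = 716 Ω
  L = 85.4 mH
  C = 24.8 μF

Step 1 — Angular frequency: ω = 2π·f = 2π·453 = 2846 rad/s.
Step 2 — Component impedances:
  R: Z = R = 716 Ω
  L: Z = jωL = j·2846·0.0854 = 0 + j243.1 Ω
  C: Z = 1/(jωC) = -j/(ω·C) = 0 - j14.17 Ω
Step 3 — Parallel combination: 1/Z_total = 1/R + 1/L + 1/C; Z_total = 0.3159 - j15.04 Ω = 15.04∠-88.8° Ω.
Step 4 — Power factor: PF = cos(φ) = Re(Z)/|Z| = 0.31593/15.04 = 0.02101.
Step 5 — Type: Im(Z) = -15.04 ⇒ leading (phase φ = -88.8°).

PF = 0.02101 (leading, φ = -88.8°)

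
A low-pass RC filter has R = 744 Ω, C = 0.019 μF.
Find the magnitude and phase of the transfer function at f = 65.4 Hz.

Step 1 — Angular frequency: ω = 2π·65.4 = 410.9 rad/s.
Step 2 — Transfer function: H(jω) = 1/(1 + jωRC).
Step 3 — Denominator: 1 + jωRC = 1 + j·410.9·744·1.9e-08 = 1 + j0.005809.
Step 4 — H = 1 - j0.005809.
Step 5 — Magnitude: |H| = 1 (-0.0 dB); phase: φ = -0.3°.

|H| = 1 (-0.0 dB), φ = -0.3°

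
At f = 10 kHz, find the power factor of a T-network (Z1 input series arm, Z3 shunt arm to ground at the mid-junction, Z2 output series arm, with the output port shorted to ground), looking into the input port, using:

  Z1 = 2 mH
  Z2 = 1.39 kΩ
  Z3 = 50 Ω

Step 1 — Angular frequency: ω = 2π·f = 2π·1e+04 = 6.283e+04 rad/s.
Step 2 — Component impedances:
  Z1: Z = jωL = j·6.283e+04·0.002 = 0 + j125.7 Ω
  Z2: Z = R = 1390 Ω
  Z3: Z = R = 50 Ω
Step 3 — With the output port shorted to ground, the output series arm Z2 runs from the junction to ground; the shunt arm Z3 also runs from the junction to ground. They appear in parallel: Z3 || Z2 = 48.26 Ω.
Step 4 — Series with input arm Z1: Z_in = Z1 + (Z3 || Z2) = 48.26 + j125.7 Ω = 134.6∠69.0° Ω.
Step 5 — Power factor: PF = cos(φ) = Re(Z)/|Z| = 48.26/134.6 = 0.3585.
Step 6 — Type: Im(Z) = 125.7 ⇒ lagging (phase φ = 69.0°).

PF = 0.3585 (lagging, φ = 69.0°)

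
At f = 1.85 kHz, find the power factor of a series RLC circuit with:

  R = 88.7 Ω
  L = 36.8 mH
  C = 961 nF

Step 1 — Angular frequency: ω = 2π·f = 2π·1850 = 1.162e+04 rad/s.
Step 2 — Component impedances:
  R: Z = R = 88.7 Ω
  L: Z = jωL = j·1.162e+04·0.0368 = 0 + j427.8 Ω
  C: Z = 1/(jωC) = -j/(ω·C) = 0 - j89.52 Ω
Step 3 — Series combination: Z_total = R + L + C = 88.7 + j338.2 Ω = 349.7∠75.3° Ω.
Step 4 — Power factor: PF = cos(φ) = Re(Z)/|Z| = 88.7/349.68 = 0.2537.
Step 5 — Type: Im(Z) = 338.2 ⇒ lagging (phase φ = 75.3°).

PF = 0.2537 (lagging, φ = 75.3°)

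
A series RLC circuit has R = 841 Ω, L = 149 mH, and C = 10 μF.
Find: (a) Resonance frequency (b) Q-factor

Step 1 — Resonance condition Im(Z)=0 gives ω₀ = 1/√(LC).
Step 2 — ω₀ = 1/√(0.149·1e-05) = 819.2 rad/s.
Step 3 — f₀ = ω₀/(2π) = 130.4 Hz.
Step 4 — Series Q: Q = ω₀L/R = 819.2·0.149/841 = 0.1451.

(a) f₀ = 130.4 Hz  (b) Q = 0.1451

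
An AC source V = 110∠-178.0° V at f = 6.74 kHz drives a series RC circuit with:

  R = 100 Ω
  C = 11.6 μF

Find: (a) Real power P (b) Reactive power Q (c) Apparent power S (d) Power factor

Step 1 — Angular frequency: ω = 2π·f = 2π·6740 = 4.235e+04 rad/s.
Step 2 — Component impedances:
  R: Z = R = 100 Ω
  C: Z = 1/(jωC) = -j/(ω·C) = 0 - j2.036 Ω
Step 3 — Series combination: Z_total = R + C = 100 - j2.036 Ω = 100∠-1.2° Ω.
Step 4 — Source phasor: V = 110∠-178.0° V = -109.9 - j3.839 V.
Step 5 — Current: I = V / Z = -1.098 - j0.06074 A = 1.1∠-176.8° A.
Step 6 — Complex power: S = V·I* = 120.9 - j2.462 VA.
Step 7 — Real power: P = Re(S) = 120.9 W.
Step 8 — Reactive power: Q = Im(S) = -2.462 VAR.
Step 9 — Apparent power: |S| = 121 VA.
Step 10 — Power factor: PF = P/|S| = 0.9998 (leading).

(a) P = 120.9 W  (b) Q = -2.462 VAR  (c) S = 121 VA  (d) PF = 0.9998 (leading)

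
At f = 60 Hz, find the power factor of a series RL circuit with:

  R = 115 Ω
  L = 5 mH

Step 1 — Angular frequency: ω = 2π·f = 2π·60 = 377 rad/s.
Step 2 — Component impedances:
  R: Z = R = 115 Ω
  L: Z = jωL = j·377·0.005 = 0 + j1.885 Ω
Step 3 — Series combination: Z_total = R + L = 115 + j1.885 Ω = 115∠0.9° Ω.
Step 4 — Power factor: PF = cos(φ) = Re(Z)/|Z| = 115/115.015 = 0.9999.
Step 5 — Type: Im(Z) = 1.885 ⇒ lagging (phase φ = 0.9°).

PF = 0.9999 (lagging, φ = 0.9°)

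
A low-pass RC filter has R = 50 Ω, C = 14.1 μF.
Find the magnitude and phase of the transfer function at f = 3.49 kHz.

Step 1 — Angular frequency: ω = 2π·3490 = 2.193e+04 rad/s.
Step 2 — Transfer function: H(jω) = 1/(1 + jωRC).
Step 3 — Denominator: 1 + jωRC = 1 + j·2.193e+04·50·1.41e-05 = 1 + j15.46.
Step 4 — H = 0.004167 - j0.06442.
Step 5 — Magnitude: |H| = 0.06455 (-23.8 dB); phase: φ = -86.3°.

|H| = 0.06455 (-23.8 dB), φ = -86.3°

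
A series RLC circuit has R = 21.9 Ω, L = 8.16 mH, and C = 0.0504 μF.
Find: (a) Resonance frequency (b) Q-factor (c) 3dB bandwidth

Step 1 — Resonance: ω₀ = 1/√(LC) = 1/√(0.00816·5.04e-08) = 4.931e+04 rad/s.
Step 2 — f₀ = ω₀/(2π) = 7848 Hz.
Step 3 — Series Q: Q = ω₀L/R = 4.931e+04·0.00816/21.9 = 18.37.
Step 4 — Bandwidth: Δω = ω₀/Q = 2684 rad/s; BW = Δω/(2π) = 427.1 Hz.

(a) f₀ = 7848 Hz  (b) Q = 18.37  (c) BW = 427.1 Hz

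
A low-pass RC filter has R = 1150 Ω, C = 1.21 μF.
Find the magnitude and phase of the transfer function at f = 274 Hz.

Step 1 — Angular frequency: ω = 2π·274 = 1722 rad/s.
Step 2 — Transfer function: H(jω) = 1/(1 + jωRC).
Step 3 — Denominator: 1 + jωRC = 1 + j·1722·1150·1.21e-06 = 1 + j2.396.
Step 4 — H = 0.1484 - j0.3555.
Step 5 — Magnitude: |H| = 0.3852 (-8.3 dB); phase: φ = -67.3°.

|H| = 0.3852 (-8.3 dB), φ = -67.3°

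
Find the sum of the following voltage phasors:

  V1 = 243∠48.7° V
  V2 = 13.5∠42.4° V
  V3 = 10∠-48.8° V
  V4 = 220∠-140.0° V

Step 1 — Convert each phasor to rectangular form:
  V1 = 243·(cos(48.7°) + j·sin(48.7°)) = 160.4 + j182.6 V
  V2 = 13.5·(cos(42.4°) + j·sin(42.4°)) = 9.969 + j9.103 V
  V3 = 10·(cos(-48.8°) + j·sin(-48.8°)) = 6.587 - j7.524 V
  V4 = 220·(cos(-140.0°) + j·sin(-140.0°)) = -168.5 - j141.4 V
Step 2 — Sum components: V_total = 8.407 + j42.72 V.
Step 3 — Convert to polar: |V_total| = 43.54 V, ∠V_total = 78.9°.

V_total = 43.54∠78.9° V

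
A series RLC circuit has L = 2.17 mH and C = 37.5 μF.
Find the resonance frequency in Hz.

Step 1 — Resonance condition Im(Z)=0 gives ω₀ = 1/√(LC).
Step 2 — ω₀ = 1/√(0.00217·3.75e-05) = 3506 rad/s.
Step 3 — f₀ = ω₀/(2π) = 557.9 Hz.

f₀ = 557.9 Hz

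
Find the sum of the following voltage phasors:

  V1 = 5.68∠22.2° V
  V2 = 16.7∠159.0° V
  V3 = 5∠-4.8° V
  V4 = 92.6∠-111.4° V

Step 1 — Convert each phasor to rectangular form:
  V1 = 5.68·(cos(22.2°) + j·sin(22.2°)) = 5.259 + j2.146 V
  V2 = 16.7·(cos(159.0°) + j·sin(159.0°)) = -15.59 + j5.985 V
  V3 = 5·(cos(-4.8°) + j·sin(-4.8°)) = 4.982 - j0.4184 V
  V4 = 92.6·(cos(-111.4°) + j·sin(-111.4°)) = -33.79 - j86.22 V
Step 2 — Sum components: V_total = -39.14 - j78.5 V.
Step 3 — Convert to polar: |V_total| = 87.72 V, ∠V_total = -116.5°.

V_total = 87.72∠-116.5° V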